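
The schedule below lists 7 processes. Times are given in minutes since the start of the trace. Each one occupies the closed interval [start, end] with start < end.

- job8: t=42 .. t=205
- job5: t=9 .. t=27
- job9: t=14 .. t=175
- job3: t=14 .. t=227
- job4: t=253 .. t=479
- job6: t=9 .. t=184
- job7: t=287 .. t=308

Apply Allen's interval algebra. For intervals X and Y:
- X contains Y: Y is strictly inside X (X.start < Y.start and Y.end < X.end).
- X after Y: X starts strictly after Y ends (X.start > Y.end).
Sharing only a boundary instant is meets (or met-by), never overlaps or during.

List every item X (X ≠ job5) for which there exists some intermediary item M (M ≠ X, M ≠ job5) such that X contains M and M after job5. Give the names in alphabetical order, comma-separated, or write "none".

job3, job4

Target job5 = [t=9, t=27].
Intermediaries M with M after job5: job4, job7, job8.
Via job4 — items with X contains job4: none.
Via job7 — items with X contains job7: job4.
Via job8 — items with X contains job8: job3.
Union: job3, job4.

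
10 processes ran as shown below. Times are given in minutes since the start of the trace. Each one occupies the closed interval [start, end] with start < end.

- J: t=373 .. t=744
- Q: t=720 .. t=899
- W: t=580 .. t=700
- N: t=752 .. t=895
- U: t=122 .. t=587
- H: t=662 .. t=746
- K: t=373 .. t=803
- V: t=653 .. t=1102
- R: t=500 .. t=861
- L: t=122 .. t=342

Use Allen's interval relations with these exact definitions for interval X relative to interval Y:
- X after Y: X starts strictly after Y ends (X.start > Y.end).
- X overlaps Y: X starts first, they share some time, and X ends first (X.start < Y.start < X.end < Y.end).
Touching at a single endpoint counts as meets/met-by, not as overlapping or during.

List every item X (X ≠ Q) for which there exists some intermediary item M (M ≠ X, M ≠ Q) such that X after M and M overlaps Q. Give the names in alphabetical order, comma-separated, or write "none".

Target Q = [t=720, t=899].
Intermediaries M with M overlaps Q: H, J, K, R.
Via H — items with X after H: N.
Via J — items with X after J: N.
Via K — items with X after K: none.
Via R — items with X after R: none.
Union: N.

N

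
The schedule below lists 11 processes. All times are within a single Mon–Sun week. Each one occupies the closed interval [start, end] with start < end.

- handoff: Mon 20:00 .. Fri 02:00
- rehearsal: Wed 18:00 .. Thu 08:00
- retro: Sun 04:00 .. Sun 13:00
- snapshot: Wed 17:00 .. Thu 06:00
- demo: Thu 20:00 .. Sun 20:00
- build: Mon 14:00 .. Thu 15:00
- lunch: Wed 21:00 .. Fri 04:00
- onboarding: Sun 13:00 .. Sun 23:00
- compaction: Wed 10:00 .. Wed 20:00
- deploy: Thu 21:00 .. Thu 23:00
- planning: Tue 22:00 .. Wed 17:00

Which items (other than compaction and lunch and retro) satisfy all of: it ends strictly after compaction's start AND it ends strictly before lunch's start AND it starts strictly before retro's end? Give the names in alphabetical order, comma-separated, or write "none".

planning

Conditions: its end is strictly after compaction's start (X.end > Wed 10:00) AND its end is strictly before lunch's start (X.end < Wed 21:00) AND its start is strictly before retro's end (X.start < Sun 13:00).
build: end Thu 15:00 > Wed 10:00? ✓; end Thu 15:00 < Wed 21:00? ✗; start Mon 14:00 < Sun 13:00? ✓ → no.
demo: end Sun 20:00 > Wed 10:00? ✓; end Sun 20:00 < Wed 21:00? ✗; start Thu 20:00 < Sun 13:00? ✓ → no.
deploy: end Thu 23:00 > Wed 10:00? ✓; end Thu 23:00 < Wed 21:00? ✗; start Thu 21:00 < Sun 13:00? ✓ → no.
handoff: end Fri 02:00 > Wed 10:00? ✓; end Fri 02:00 < Wed 21:00? ✗; start Mon 20:00 < Sun 13:00? ✓ → no.
onboarding: end Sun 23:00 > Wed 10:00? ✓; end Sun 23:00 < Wed 21:00? ✗; start Sun 13:00 < Sun 13:00? ✗ → no.
planning: end Wed 17:00 > Wed 10:00? ✓; end Wed 17:00 < Wed 21:00? ✓; start Tue 22:00 < Sun 13:00? ✓ → yes.
rehearsal: end Thu 08:00 > Wed 10:00? ✓; end Thu 08:00 < Wed 21:00? ✗; start Wed 18:00 < Sun 13:00? ✓ → no.
snapshot: end Thu 06:00 > Wed 10:00? ✓; end Thu 06:00 < Wed 21:00? ✗; start Wed 17:00 < Sun 13:00? ✓ → no.
Result: planning.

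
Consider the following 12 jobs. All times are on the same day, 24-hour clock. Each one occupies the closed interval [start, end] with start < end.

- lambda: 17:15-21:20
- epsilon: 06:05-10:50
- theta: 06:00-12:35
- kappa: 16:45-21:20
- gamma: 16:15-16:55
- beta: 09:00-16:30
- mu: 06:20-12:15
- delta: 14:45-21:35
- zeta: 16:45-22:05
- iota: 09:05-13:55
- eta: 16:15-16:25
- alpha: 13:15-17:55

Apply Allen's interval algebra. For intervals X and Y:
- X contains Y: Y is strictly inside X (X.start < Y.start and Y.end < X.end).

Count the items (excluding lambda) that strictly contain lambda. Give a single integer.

2

Target lambda = [17:15, 21:20].
alpha [13:15, 17:55] → overlaps → no.
beta [09:00, 16:30] → before → no.
delta [14:45, 21:35] → contains → counts.
epsilon [06:05, 10:50] → before → no.
eta [16:15, 16:25] → before → no.
gamma [16:15, 16:55] → before → no.
iota [09:05, 13:55] → before → no.
kappa [16:45, 21:20] → finished-by → no.
mu [06:20, 12:15] → before → no.
theta [06:00, 12:35] → before → no.
zeta [16:45, 22:05] → contains → counts.
Total: 2.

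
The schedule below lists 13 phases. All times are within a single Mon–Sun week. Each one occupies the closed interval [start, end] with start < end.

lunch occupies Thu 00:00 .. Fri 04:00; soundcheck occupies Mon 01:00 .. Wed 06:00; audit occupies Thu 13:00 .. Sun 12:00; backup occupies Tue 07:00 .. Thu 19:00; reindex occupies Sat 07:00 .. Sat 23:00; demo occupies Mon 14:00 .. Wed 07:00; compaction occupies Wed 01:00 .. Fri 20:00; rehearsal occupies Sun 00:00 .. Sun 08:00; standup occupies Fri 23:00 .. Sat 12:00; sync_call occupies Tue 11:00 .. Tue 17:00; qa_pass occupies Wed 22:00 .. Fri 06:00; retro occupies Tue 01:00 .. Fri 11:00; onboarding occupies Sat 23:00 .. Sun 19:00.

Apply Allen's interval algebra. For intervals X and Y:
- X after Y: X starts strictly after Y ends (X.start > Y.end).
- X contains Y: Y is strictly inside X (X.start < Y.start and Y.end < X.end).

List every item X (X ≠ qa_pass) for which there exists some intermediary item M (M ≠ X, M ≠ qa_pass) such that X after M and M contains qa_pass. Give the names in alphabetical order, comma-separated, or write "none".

onboarding, rehearsal, reindex, standup

Target qa_pass = [Wed 22:00, Fri 06:00].
Intermediaries M with M contains qa_pass: compaction, retro.
Via compaction — items with X after compaction: onboarding, rehearsal, reindex, standup.
Via retro — items with X after retro: onboarding, rehearsal, reindex, standup.
Union: onboarding, rehearsal, reindex, standup.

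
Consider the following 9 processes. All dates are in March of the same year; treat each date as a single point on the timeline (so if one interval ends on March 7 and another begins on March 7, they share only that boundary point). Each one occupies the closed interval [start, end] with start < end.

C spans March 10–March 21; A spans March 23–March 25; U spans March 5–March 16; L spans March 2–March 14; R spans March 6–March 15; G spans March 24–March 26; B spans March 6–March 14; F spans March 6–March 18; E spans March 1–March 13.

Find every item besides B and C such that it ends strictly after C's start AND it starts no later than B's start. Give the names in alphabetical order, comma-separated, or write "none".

Conditions: its end is strictly after C's start (X.end > March 10) AND its start is no later than B's start (X.start <= March 6).
A: end March 25 > March 10? ✓; start March 23 <= March 6? ✗ → no.
E: end March 13 > March 10? ✓; start March 1 <= March 6? ✓ → yes.
F: end March 18 > March 10? ✓; start March 6 <= March 6? ✓ → yes.
G: end March 26 > March 10? ✓; start March 24 <= March 6? ✗ → no.
L: end March 14 > March 10? ✓; start March 2 <= March 6? ✓ → yes.
R: end March 15 > March 10? ✓; start March 6 <= March 6? ✓ → yes.
U: end March 16 > March 10? ✓; start March 5 <= March 6? ✓ → yes.
Result: E, F, L, R, U.

E, F, L, R, U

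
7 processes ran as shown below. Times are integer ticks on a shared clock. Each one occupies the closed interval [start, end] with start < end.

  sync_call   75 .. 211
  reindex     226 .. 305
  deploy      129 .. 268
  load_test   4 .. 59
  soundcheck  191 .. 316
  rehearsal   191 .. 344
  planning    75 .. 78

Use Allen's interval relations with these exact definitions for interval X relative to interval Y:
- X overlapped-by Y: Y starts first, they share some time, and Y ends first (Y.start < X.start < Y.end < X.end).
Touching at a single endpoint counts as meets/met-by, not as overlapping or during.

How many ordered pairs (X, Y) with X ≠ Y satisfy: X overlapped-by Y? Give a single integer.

Checking all 42 ordered pairs for relation 'overlapped-by'; matching pairs in alphabetical order:
(deploy, sync_call): deploy overlapped-by sync_call ✓
(rehearsal, deploy): rehearsal overlapped-by deploy ✓
(rehearsal, sync_call): rehearsal overlapped-by sync_call ✓
(reindex, deploy): reindex overlapped-by deploy ✓
(soundcheck, deploy): soundcheck overlapped-by deploy ✓
(soundcheck, sync_call): soundcheck overlapped-by sync_call ✓
Count: 6.

6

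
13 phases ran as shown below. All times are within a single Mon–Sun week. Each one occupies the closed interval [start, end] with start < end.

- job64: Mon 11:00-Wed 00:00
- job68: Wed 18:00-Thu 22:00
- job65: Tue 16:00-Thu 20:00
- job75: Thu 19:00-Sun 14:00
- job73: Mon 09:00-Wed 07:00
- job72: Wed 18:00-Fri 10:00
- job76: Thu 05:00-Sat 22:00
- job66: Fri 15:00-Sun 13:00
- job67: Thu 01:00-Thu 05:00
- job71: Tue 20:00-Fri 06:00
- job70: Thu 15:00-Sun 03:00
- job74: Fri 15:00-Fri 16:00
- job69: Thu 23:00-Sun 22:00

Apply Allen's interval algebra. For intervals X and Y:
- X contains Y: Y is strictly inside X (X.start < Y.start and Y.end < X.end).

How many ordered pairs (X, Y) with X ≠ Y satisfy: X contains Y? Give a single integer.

Checking all 156 ordered pairs for relation 'contains'; matching pairs in alphabetical order:
(job65, job67): job65 contains job67 ✓
(job68, job67): job68 contains job67 ✓
(job69, job66): job69 contains job66 ✓
(job69, job74): job69 contains job74 ✓
(job70, job74): job70 contains job74 ✓
(job71, job67): job71 contains job67 ✓
(job71, job68): job71 contains job68 ✓
(job72, job67): job72 contains job67 ✓
(job73, job64): job73 contains job64 ✓
(job75, job66): job75 contains job66 ✓
(job75, job74): job75 contains job74 ✓
(job76, job74): job76 contains job74 ✓
Count: 12.

12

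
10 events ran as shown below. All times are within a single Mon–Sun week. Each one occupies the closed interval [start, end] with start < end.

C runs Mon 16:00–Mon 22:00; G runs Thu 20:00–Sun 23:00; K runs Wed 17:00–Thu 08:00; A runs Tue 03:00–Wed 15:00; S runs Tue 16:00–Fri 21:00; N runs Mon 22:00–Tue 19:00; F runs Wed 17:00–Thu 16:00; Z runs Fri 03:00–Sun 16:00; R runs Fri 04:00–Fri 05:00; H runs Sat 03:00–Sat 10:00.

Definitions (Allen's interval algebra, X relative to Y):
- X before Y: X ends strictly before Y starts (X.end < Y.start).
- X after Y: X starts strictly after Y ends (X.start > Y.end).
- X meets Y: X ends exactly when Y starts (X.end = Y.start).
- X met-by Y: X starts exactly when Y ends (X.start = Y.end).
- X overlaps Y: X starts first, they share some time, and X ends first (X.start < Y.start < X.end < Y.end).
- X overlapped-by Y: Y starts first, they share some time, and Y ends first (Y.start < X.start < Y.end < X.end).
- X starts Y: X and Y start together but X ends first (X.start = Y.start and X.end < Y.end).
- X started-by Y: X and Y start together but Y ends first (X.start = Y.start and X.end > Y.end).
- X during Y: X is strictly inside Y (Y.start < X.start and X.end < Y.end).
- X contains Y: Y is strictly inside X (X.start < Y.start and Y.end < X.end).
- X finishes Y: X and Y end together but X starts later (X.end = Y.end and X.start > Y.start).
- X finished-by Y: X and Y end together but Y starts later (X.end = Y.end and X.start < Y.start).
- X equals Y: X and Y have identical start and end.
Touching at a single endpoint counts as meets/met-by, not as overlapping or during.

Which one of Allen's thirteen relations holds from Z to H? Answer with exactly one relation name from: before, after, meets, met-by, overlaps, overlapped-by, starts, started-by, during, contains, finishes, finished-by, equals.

Z = [Fri 03:00, Sun 16:00]; H = [Sat 03:00, Sat 10:00].
Compare endpoints: Z.start < H.start, Z.start < H.end, Z.end > H.start, Z.end > H.end.
That pattern is 'contains'.

contains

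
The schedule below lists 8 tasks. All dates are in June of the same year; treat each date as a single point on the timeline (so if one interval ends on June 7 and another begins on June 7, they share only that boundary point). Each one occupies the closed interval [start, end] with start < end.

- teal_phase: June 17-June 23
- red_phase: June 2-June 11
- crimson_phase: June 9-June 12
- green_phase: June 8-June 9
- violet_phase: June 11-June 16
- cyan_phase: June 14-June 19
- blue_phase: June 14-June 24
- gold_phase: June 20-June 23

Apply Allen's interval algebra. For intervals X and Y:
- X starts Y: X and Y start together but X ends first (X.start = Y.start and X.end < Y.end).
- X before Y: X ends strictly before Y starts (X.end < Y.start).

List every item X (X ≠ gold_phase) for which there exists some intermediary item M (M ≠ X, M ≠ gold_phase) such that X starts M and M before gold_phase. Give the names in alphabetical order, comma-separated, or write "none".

none

Target gold_phase = [June 20, June 23].
Intermediaries M with M before gold_phase: crimson_phase, cyan_phase, green_phase, red_phase, violet_phase.
Via crimson_phase — items with X starts crimson_phase: none.
Via cyan_phase — items with X starts cyan_phase: none.
Via green_phase — items with X starts green_phase: none.
Via red_phase — items with X starts red_phase: none.
Via violet_phase — items with X starts violet_phase: none.
Union: none.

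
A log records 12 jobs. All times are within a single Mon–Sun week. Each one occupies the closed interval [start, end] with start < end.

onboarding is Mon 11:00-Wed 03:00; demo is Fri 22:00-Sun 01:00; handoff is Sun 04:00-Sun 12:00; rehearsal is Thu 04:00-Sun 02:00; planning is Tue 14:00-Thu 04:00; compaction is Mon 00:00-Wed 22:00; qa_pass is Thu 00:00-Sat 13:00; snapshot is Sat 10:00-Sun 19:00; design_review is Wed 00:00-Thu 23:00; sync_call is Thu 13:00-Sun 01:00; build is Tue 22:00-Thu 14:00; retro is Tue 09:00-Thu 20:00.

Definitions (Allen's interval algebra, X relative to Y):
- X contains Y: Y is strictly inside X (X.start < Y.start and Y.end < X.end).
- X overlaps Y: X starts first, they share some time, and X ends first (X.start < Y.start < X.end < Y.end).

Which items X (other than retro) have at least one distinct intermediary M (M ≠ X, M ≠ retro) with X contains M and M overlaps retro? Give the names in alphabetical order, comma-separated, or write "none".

Target retro = [Tue 09:00, Thu 20:00].
Intermediaries M with M overlaps retro: compaction, onboarding.
Via compaction — items with X contains compaction: none.
Via onboarding — items with X contains onboarding: compaction.
Union: compaction.

compaction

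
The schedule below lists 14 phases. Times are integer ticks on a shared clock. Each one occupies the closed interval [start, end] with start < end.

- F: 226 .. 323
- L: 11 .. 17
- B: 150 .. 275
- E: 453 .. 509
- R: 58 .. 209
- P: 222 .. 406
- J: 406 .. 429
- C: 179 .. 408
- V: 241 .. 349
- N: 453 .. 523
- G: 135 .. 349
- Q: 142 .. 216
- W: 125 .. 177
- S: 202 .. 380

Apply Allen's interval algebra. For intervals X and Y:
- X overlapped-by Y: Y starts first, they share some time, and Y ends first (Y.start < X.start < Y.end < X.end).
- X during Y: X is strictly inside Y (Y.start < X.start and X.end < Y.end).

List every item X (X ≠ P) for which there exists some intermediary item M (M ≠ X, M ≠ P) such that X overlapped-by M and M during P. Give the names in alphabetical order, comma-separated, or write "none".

V

Target P = [222, 406].
Intermediaries M with M during P: F, V.
Via F — items with X overlapped-by F: V.
Via V — items with X overlapped-by V: none.
Union: V.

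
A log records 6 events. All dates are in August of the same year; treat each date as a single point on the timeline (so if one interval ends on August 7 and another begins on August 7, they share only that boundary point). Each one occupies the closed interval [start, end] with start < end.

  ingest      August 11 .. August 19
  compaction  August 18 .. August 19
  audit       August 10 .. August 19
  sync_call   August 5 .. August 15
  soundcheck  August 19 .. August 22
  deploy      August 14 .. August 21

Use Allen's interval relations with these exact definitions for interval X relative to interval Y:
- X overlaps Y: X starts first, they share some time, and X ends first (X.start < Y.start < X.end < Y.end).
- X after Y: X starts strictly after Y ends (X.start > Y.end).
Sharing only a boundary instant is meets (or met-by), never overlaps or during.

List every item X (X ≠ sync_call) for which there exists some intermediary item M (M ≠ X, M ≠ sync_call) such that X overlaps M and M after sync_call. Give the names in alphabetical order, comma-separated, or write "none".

deploy

Target sync_call = [August 5, August 15].
Intermediaries M with M after sync_call: compaction, soundcheck.
Via compaction — items with X overlaps compaction: none.
Via soundcheck — items with X overlaps soundcheck: deploy.
Union: deploy.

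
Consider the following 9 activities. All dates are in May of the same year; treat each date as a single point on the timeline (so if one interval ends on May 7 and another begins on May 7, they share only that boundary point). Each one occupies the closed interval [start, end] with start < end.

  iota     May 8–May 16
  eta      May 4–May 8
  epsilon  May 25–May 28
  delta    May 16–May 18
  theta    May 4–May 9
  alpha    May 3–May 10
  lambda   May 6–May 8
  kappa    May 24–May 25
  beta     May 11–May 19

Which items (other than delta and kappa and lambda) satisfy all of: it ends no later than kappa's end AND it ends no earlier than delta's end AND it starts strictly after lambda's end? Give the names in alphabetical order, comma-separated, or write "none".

Conditions: its end is no later than kappa's end (X.end <= May 25) AND its end is no earlier than delta's end (X.end >= May 18) AND its start is strictly after lambda's end (X.start > May 8).
alpha: end May 10 <= May 25? ✓; end May 10 >= May 18? ✗; start May 3 > May 8? ✗ → no.
beta: end May 19 <= May 25? ✓; end May 19 >= May 18? ✓; start May 11 > May 8? ✓ → yes.
epsilon: end May 28 <= May 25? ✗; end May 28 >= May 18? ✓; start May 25 > May 8? ✓ → no.
eta: end May 8 <= May 25? ✓; end May 8 >= May 18? ✗; start May 4 > May 8? ✗ → no.
iota: end May 16 <= May 25? ✓; end May 16 >= May 18? ✗; start May 8 > May 8? ✗ → no.
theta: end May 9 <= May 25? ✓; end May 9 >= May 18? ✗; start May 4 > May 8? ✗ → no.
Result: beta.

beta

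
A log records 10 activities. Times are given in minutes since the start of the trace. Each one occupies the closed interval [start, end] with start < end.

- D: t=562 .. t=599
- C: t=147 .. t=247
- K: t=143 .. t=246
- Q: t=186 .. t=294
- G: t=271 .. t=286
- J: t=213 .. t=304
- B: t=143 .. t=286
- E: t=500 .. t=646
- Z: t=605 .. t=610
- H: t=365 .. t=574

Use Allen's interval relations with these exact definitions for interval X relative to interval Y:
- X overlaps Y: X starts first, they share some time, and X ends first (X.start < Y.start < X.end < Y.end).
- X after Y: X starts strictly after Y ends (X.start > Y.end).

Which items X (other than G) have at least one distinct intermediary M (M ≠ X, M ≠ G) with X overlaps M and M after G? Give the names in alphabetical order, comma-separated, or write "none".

Target G = [t=271, t=286].
Intermediaries M with M after G: D, E, H, Z.
Via D — items with X overlaps D: H.
Via E — items with X overlaps E: H.
Via H — items with X overlaps H: none.
Via Z — items with X overlaps Z: none.
Union: H.

H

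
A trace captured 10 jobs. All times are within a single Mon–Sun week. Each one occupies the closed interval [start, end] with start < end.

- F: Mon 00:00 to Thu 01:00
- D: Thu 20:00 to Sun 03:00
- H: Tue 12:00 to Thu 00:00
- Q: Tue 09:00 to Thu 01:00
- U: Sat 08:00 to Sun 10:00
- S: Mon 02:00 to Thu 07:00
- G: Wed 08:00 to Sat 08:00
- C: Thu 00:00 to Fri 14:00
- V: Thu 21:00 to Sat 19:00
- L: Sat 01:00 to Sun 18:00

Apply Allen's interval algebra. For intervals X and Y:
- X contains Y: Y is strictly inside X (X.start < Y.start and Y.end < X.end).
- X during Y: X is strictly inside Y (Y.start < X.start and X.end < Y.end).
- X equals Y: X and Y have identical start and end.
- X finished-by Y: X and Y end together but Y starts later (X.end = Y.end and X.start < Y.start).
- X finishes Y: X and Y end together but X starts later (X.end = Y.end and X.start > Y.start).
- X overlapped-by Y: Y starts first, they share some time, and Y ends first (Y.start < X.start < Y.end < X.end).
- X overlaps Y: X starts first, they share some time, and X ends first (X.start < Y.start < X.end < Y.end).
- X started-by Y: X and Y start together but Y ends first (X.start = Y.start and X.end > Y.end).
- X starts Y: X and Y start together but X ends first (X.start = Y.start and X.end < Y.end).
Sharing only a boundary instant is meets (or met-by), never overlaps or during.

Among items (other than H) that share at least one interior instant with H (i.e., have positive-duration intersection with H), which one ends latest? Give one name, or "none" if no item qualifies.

G

Target H = [Tue 12:00, Thu 00:00].
C [Thu 00:00, Fri 14:00] → met-by → excluded.
D [Thu 20:00, Sun 03:00] → after → excluded.
F [Mon 00:00, Thu 01:00] → contains → candidate.
G [Wed 08:00, Sat 08:00] → overlapped-by → candidate.
L [Sat 01:00, Sun 18:00] → after → excluded.
Q [Tue 09:00, Thu 01:00] → contains → candidate.
S [Mon 02:00, Thu 07:00] → contains → candidate.
U [Sat 08:00, Sun 10:00] → after → excluded.
V [Thu 21:00, Sat 19:00] → after → excluded.
Among candidates, latest end is Sat 08:00 → G.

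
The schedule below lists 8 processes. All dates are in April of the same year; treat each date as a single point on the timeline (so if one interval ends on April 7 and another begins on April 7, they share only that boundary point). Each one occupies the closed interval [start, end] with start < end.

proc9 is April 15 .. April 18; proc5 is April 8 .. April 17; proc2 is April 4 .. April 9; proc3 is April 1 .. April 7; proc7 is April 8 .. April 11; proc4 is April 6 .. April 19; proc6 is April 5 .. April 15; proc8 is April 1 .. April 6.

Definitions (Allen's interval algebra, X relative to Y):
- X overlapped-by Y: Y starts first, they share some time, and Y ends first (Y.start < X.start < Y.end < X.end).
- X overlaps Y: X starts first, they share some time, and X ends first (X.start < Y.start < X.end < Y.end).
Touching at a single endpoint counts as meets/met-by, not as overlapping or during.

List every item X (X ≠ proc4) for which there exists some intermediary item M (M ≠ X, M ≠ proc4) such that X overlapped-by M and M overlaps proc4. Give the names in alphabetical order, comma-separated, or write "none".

Target proc4 = [April 6, April 19].
Intermediaries M with M overlaps proc4: proc2, proc3, proc6.
Via proc2 — items with X overlapped-by proc2: proc5, proc6, proc7.
Via proc3 — items with X overlapped-by proc3: proc2, proc6.
Via proc6 — items with X overlapped-by proc6: proc5.
Union: proc2, proc5, proc6, proc7.

proc2, proc5, proc6, proc7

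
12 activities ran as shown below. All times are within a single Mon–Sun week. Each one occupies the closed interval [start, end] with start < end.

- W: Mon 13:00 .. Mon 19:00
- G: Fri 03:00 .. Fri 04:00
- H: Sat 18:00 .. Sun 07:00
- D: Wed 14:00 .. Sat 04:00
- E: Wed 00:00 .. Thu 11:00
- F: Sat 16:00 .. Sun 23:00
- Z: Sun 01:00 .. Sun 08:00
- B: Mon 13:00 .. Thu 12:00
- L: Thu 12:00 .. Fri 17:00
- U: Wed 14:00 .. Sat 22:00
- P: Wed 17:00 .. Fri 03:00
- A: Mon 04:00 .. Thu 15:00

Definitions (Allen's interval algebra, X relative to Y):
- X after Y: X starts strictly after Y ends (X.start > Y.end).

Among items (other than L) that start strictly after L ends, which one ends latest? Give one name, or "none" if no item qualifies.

Target L = [Thu 12:00, Fri 17:00].
A [Mon 04:00, Thu 15:00] → overlaps → excluded.
B [Mon 13:00, Thu 12:00] → meets → excluded.
D [Wed 14:00, Sat 04:00] → contains → excluded.
E [Wed 00:00, Thu 11:00] → before → excluded.
F [Sat 16:00, Sun 23:00] → after → candidate.
G [Fri 03:00, Fri 04:00] → during → excluded.
H [Sat 18:00, Sun 07:00] → after → candidate.
P [Wed 17:00, Fri 03:00] → overlaps → excluded.
U [Wed 14:00, Sat 22:00] → contains → excluded.
W [Mon 13:00, Mon 19:00] → before → excluded.
Z [Sun 01:00, Sun 08:00] → after → candidate.
Among candidates, latest end is Sun 23:00 → F.

F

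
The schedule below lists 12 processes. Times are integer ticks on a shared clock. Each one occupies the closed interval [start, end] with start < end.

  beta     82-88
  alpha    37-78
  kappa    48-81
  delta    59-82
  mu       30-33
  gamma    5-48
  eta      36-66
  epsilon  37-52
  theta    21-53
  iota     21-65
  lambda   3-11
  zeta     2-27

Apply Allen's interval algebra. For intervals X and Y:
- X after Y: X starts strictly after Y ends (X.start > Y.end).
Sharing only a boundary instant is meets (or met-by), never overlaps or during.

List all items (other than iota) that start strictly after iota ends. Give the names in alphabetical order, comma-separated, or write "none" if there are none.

beta

Target iota = [21, 65].
alpha [37, 78] → overlapped-by → no.
beta [82, 88] → after → yes.
delta [59, 82] → overlapped-by → no.
epsilon [37, 52] → during → no.
eta [36, 66] → overlapped-by → no.
gamma [5, 48] → overlaps → no.
kappa [48, 81] → overlapped-by → no.
lambda [3, 11] → before → no.
mu [30, 33] → during → no.
theta [21, 53] → starts → no.
zeta [2, 27] → overlaps → no.
Result: beta.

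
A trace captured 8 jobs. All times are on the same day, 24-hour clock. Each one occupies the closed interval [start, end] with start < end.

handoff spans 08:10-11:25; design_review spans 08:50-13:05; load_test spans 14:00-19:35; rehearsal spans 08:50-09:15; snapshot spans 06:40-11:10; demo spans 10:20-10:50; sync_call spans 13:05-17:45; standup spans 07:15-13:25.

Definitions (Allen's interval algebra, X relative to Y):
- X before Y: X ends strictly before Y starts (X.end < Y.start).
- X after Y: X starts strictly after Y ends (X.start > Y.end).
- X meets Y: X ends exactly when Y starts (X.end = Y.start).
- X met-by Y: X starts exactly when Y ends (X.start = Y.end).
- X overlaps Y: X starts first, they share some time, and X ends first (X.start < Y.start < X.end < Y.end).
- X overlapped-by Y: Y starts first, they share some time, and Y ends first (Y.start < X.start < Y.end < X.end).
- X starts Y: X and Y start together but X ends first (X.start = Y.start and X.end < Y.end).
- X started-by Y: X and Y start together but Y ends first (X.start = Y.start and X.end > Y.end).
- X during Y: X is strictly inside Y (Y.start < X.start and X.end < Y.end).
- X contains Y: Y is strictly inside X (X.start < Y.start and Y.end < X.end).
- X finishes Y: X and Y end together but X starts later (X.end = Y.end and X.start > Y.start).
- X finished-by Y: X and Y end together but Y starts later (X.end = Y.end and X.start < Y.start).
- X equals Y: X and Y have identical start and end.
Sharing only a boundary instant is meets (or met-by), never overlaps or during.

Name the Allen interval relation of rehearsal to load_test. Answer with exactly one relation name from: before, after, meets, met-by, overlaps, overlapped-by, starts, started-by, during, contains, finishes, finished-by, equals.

rehearsal = [08:50, 09:15]; load_test = [14:00, 19:35].
Compare endpoints: rehearsal.start < load_test.start, rehearsal.start < load_test.end, rehearsal.end < load_test.start, rehearsal.end < load_test.end.
That pattern is 'before'.

before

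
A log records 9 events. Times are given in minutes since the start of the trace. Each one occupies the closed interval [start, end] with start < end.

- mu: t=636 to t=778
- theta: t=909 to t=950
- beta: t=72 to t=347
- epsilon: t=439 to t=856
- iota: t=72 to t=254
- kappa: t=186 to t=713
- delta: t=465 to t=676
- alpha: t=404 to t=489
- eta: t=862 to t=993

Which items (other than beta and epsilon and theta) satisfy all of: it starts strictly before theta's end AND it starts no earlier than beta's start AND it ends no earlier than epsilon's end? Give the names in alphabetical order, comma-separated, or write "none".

Conditions: its start is strictly before theta's end (X.start < t=950) AND its start is no earlier than beta's start (X.start >= t=72) AND its end is no earlier than epsilon's end (X.end >= t=856).
alpha: start t=404 < t=950? ✓; start t=404 >= t=72? ✓; end t=489 >= t=856? ✗ → no.
delta: start t=465 < t=950? ✓; start t=465 >= t=72? ✓; end t=676 >= t=856? ✗ → no.
eta: start t=862 < t=950? ✓; start t=862 >= t=72? ✓; end t=993 >= t=856? ✓ → yes.
iota: start t=72 < t=950? ✓; start t=72 >= t=72? ✓; end t=254 >= t=856? ✗ → no.
kappa: start t=186 < t=950? ✓; start t=186 >= t=72? ✓; end t=713 >= t=856? ✗ → no.
mu: start t=636 < t=950? ✓; start t=636 >= t=72? ✓; end t=778 >= t=856? ✗ → no.
Result: eta.

eta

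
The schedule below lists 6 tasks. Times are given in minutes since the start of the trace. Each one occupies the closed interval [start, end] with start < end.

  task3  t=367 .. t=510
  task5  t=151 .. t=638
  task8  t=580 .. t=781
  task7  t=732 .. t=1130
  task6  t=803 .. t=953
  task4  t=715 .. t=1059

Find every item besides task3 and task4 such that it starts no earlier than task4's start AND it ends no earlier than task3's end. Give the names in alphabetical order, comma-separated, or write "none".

Conditions: its start is no earlier than task4's start (X.start >= t=715) AND its end is no earlier than task3's end (X.end >= t=510).
task5: start t=151 >= t=715? ✗; end t=638 >= t=510? ✓ → no.
task6: start t=803 >= t=715? ✓; end t=953 >= t=510? ✓ → yes.
task7: start t=732 >= t=715? ✓; end t=1130 >= t=510? ✓ → yes.
task8: start t=580 >= t=715? ✗; end t=781 >= t=510? ✓ → no.
Result: task6, task7.

task6, task7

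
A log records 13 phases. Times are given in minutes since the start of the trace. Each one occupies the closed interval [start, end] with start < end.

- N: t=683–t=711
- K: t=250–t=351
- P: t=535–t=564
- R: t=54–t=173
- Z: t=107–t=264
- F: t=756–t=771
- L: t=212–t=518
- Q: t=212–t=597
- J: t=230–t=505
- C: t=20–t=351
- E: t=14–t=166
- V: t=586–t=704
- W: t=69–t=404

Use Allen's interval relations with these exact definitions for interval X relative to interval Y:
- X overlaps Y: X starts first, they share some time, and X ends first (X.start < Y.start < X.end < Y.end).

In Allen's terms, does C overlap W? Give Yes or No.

C = [t=20, t=351], W = [t=69, t=404].
Actual relation of C to W: overlaps.
Asked whether 'overlaps' holds → Yes.

Yes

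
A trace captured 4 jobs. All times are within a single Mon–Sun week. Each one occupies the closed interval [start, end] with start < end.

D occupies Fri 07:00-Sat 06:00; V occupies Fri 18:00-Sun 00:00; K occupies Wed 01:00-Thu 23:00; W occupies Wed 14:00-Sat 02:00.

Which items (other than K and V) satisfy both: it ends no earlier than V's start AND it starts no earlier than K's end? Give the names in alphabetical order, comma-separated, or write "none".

Conditions: its end is no earlier than V's start (X.end >= Fri 18:00) AND its start is no earlier than K's end (X.start >= Thu 23:00).
D: end Sat 06:00 >= Fri 18:00? ✓; start Fri 07:00 >= Thu 23:00? ✓ → yes.
W: end Sat 02:00 >= Fri 18:00? ✓; start Wed 14:00 >= Thu 23:00? ✗ → no.
Result: D.

D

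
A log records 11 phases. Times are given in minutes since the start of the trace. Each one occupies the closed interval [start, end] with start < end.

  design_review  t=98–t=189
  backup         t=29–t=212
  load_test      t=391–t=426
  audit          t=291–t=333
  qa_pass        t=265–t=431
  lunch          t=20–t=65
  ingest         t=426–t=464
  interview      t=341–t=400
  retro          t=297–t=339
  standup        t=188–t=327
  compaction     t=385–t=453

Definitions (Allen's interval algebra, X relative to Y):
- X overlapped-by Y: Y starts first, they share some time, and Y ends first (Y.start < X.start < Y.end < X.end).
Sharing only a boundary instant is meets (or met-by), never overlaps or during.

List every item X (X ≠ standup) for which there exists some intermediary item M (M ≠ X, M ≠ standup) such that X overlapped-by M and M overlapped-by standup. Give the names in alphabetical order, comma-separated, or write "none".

compaction, ingest, retro

Target standup = [t=188, t=327].
Intermediaries M with M overlapped-by standup: audit, qa_pass, retro.
Via audit — items with X overlapped-by audit: retro.
Via qa_pass — items with X overlapped-by qa_pass: compaction, ingest.
Via retro — items with X overlapped-by retro: none.
Union: compaction, ingest, retro.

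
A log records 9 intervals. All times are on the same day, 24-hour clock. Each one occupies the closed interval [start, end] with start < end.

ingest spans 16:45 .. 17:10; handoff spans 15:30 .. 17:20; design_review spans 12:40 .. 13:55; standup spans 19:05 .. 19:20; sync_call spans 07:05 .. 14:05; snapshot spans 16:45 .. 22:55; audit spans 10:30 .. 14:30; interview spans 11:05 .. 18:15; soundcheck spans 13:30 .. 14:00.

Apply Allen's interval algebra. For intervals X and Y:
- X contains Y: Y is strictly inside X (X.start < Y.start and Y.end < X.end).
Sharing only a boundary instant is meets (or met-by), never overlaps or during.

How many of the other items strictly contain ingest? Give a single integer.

Target ingest = [16:45, 17:10].
audit [10:30, 14:30] → before → no.
design_review [12:40, 13:55] → before → no.
handoff [15:30, 17:20] → contains → counts.
interview [11:05, 18:15] → contains → counts.
snapshot [16:45, 22:55] → started-by → no.
soundcheck [13:30, 14:00] → before → no.
standup [19:05, 19:20] → after → no.
sync_call [07:05, 14:05] → before → no.
Total: 2.

2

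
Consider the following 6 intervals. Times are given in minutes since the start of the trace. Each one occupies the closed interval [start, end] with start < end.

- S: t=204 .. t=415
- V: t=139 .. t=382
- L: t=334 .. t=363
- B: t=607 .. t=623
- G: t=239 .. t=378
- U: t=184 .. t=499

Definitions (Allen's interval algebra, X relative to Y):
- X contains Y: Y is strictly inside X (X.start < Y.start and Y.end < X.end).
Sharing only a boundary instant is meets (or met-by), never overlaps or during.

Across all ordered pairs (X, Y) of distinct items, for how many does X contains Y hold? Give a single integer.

8

Checking all 30 ordered pairs for relation 'contains'; matching pairs in alphabetical order:
(G, L): G contains L ✓
(S, G): S contains G ✓
(S, L): S contains L ✓
(U, G): U contains G ✓
(U, L): U contains L ✓
(U, S): U contains S ✓
(V, G): V contains G ✓
(V, L): V contains L ✓
Count: 8.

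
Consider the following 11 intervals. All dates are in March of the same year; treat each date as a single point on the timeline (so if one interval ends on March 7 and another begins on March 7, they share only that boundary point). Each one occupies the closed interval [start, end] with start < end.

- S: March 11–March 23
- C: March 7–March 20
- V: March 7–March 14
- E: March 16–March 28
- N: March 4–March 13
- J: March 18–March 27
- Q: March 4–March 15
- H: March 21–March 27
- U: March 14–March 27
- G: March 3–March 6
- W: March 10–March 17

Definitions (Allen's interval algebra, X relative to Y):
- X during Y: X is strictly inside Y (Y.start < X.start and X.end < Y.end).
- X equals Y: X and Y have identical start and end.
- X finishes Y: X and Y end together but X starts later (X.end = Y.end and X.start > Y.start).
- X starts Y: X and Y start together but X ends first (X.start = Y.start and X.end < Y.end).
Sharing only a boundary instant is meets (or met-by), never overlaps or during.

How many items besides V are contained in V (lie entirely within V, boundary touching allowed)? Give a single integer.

0

Target V = [March 7, March 14].
C [March 7, March 20] → started-by → no.
E [March 16, March 28] → after → no.
G [March 3, March 6] → before → no.
H [March 21, March 27] → after → no.
J [March 18, March 27] → after → no.
N [March 4, March 13] → overlaps → no.
Q [March 4, March 15] → contains → no.
S [March 11, March 23] → overlapped-by → no.
U [March 14, March 27] → met-by → no.
W [March 10, March 17] → overlapped-by → no.
Total: 0.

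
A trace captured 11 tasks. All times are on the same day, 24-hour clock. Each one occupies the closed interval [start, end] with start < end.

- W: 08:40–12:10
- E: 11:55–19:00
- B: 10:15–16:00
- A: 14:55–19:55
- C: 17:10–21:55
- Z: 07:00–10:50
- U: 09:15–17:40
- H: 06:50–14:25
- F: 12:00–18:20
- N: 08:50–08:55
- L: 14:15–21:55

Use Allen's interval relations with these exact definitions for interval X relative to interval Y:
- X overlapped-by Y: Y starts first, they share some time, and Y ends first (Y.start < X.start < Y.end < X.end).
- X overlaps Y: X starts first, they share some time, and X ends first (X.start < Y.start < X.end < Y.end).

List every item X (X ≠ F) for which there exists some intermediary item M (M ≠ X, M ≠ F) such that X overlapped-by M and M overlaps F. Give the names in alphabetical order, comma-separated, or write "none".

Target F = [12:00, 18:20].
Intermediaries M with M overlaps F: B, H, U, W.
Via B — items with X overlapped-by B: A, E, L.
Via H — items with X overlapped-by H: B, E, L, U.
Via U — items with X overlapped-by U: A, C, E, L.
Via W — items with X overlapped-by W: B, E, U.
Union: A, B, C, E, L, U.

A, B, C, E, L, U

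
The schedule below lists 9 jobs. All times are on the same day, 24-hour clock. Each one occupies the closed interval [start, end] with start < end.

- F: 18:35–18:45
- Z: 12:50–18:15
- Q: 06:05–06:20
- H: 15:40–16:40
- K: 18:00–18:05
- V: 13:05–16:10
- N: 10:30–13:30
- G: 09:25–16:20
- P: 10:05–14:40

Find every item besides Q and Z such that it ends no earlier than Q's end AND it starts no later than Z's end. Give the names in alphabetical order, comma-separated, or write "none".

Conditions: its end is no earlier than Q's end (X.end >= 06:20) AND its start is no later than Z's end (X.start <= 18:15).
F: end 18:45 >= 06:20? ✓; start 18:35 <= 18:15? ✗ → no.
G: end 16:20 >= 06:20? ✓; start 09:25 <= 18:15? ✓ → yes.
H: end 16:40 >= 06:20? ✓; start 15:40 <= 18:15? ✓ → yes.
K: end 18:05 >= 06:20? ✓; start 18:00 <= 18:15? ✓ → yes.
N: end 13:30 >= 06:20? ✓; start 10:30 <= 18:15? ✓ → yes.
P: end 14:40 >= 06:20? ✓; start 10:05 <= 18:15? ✓ → yes.
V: end 16:10 >= 06:20? ✓; start 13:05 <= 18:15? ✓ → yes.
Result: G, H, K, N, P, V.

G, H, K, N, P, V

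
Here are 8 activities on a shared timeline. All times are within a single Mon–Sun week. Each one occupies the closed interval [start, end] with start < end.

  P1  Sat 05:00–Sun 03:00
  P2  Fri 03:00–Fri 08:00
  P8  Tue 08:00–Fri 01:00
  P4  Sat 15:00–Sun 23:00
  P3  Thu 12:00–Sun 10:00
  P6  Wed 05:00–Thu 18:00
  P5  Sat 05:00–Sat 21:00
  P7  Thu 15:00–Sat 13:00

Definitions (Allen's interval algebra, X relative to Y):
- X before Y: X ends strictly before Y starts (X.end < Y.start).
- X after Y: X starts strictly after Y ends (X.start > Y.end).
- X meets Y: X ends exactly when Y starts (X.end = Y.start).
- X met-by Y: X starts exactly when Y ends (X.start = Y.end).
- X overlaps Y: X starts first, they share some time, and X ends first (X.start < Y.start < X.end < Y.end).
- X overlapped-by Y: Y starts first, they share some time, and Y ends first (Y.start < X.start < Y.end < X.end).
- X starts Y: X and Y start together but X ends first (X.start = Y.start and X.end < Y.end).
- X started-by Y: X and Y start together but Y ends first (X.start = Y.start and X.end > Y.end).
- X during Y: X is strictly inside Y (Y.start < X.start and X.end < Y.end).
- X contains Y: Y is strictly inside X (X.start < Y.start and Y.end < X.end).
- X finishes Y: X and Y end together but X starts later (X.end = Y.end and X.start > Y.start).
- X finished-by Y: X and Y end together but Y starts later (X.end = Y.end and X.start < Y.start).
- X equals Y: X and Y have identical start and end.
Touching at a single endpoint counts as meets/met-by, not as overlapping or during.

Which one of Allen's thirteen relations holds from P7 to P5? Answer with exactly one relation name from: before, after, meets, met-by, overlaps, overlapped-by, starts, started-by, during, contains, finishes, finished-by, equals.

overlaps

P7 = [Thu 15:00, Sat 13:00]; P5 = [Sat 05:00, Sat 21:00].
Compare endpoints: P7.start < P5.start, P7.start < P5.end, P7.end > P5.start, P7.end < P5.end.
That pattern is 'overlaps'.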